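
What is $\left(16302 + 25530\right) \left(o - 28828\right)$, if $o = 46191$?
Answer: $726329016$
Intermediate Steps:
$\left(16302 + 25530\right) \left(o - 28828\right) = \left(16302 + 25530\right) \left(46191 - 28828\right) = 41832 \cdot 17363 = 726329016$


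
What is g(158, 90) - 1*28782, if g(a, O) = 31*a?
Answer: -23884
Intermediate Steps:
g(158, 90) - 1*28782 = 31*158 - 1*28782 = 4898 - 28782 = -23884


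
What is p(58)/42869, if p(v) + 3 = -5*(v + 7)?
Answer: -328/42869 ≈ -0.0076512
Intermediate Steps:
p(v) = -38 - 5*v (p(v) = -3 - 5*(v + 7) = -3 - 5*(7 + v) = -3 + (-35 - 5*v) = -38 - 5*v)
p(58)/42869 = (-38 - 5*58)/42869 = (-38 - 290)*(1/42869) = -328*1/42869 = -328/42869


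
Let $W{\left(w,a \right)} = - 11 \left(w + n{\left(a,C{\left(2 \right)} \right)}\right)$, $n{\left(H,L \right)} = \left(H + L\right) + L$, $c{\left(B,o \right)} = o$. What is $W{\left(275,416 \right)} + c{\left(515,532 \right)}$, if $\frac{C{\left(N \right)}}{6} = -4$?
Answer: $-6541$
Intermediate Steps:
$C{\left(N \right)} = -24$ ($C{\left(N \right)} = 6 \left(-4\right) = -24$)
$n{\left(H,L \right)} = H + 2 L$
$W{\left(w,a \right)} = 528 - 11 a - 11 w$ ($W{\left(w,a \right)} = - 11 \left(w + \left(a + 2 \left(-24\right)\right)\right) = - 11 \left(w + \left(a - 48\right)\right) = - 11 \left(w + \left(-48 + a\right)\right) = - 11 \left(-48 + a + w\right) = 528 - 11 a - 11 w$)
$W{\left(275,416 \right)} + c{\left(515,532 \right)} = \left(528 - 4576 - 3025\right) + 532 = -7073 + 532 = -6541$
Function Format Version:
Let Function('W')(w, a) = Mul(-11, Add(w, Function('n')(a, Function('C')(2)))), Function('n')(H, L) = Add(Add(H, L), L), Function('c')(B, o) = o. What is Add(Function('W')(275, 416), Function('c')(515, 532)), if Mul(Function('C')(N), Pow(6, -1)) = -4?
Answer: -6541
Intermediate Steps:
Function('C')(N) = -24 (Function('C')(N) = Mul(6, -4) = -24)
Function('n')(H, L) = Add(H, Mul(2, L))
Function('W')(w, a) = Add(528, Mul(-11, a), Mul(-11, w)) (Function('W')(w, a) = Mul(-11, Add(w, Add(a, Mul(2, -24)))) = Mul(-11, Add(w, Add(a, -48))) = Mul(-11, Add(w, Add(-48, a))) = Mul(-11, Add(-48, a, w)) = Add(528, Mul(-11, a), Mul(-11, w)))
Add(Function('W')(275, 416), Function('c')(515, 532)) = Add(Add(528, Mul(-11, 416), Mul(-11, 275)), 532) = Add(Add(528, -4576, -3025), 532) = Add(-7073, 532) = -6541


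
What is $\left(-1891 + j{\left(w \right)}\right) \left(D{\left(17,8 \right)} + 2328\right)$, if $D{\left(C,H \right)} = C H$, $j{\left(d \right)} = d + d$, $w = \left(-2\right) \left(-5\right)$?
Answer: $-4610144$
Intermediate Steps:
$w = 10$
$j{\left(d \right)} = 2 d$
$\left(-1891 + j{\left(w \right)}\right) \left(D{\left(17,8 \right)} + 2328\right) = \left(-1891 + 2 \cdot 10\right) \left(17 \cdot 8 + 2328\right) = \left(-1891 + 20\right) \left(136 + 2328\right) = \left(-1871\right) 2464 = -4610144$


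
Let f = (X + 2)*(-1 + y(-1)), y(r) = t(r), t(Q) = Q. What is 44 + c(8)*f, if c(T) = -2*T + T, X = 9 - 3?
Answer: 172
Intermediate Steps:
X = 6
c(T) = -T
y(r) = r
f = -16 (f = (6 + 2)*(-1 - 1) = 8*(-2) = -16)
44 + c(8)*f = 44 - 1*8*(-16) = 44 - 8*(-16) = 44 + 128 = 172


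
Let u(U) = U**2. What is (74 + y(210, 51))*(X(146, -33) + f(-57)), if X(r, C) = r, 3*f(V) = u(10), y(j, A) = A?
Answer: 67250/3 ≈ 22417.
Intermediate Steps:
f(V) = 100/3 (f(V) = (1/3)*10**2 = (1/3)*100 = 100/3)
(74 + y(210, 51))*(X(146, -33) + f(-57)) = (74 + 51)*(146 + 100/3) = 125*(538/3) = 67250/3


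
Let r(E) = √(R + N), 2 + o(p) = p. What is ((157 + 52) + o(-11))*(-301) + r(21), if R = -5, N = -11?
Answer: -58996 + 4*I ≈ -58996.0 + 4.0*I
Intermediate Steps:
o(p) = -2 + p
r(E) = 4*I (r(E) = √(-5 - 11) = √(-16) = 4*I)
((157 + 52) + o(-11))*(-301) + r(21) = ((157 + 52) + (-2 - 11))*(-301) + 4*I = (209 - 13)*(-301) + 4*I = 196*(-301) + 4*I = -58996 + 4*I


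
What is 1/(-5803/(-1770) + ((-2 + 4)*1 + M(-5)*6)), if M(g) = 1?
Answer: 1770/19963 ≈ 0.088664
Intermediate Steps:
1/(-5803/(-1770) + ((-2 + 4)*1 + M(-5)*6)) = 1/(-5803/(-1770) + ((-2 + 4)*1 + 1*6)) = 1/(-5803*(-1/1770) + (2*1 + 6)) = 1/(5803/1770 + (2 + 6)) = 1/(5803/1770 + 8) = 1/(19963/1770) = 1770/19963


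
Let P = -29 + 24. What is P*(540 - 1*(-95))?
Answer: -3175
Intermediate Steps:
P = -5
P*(540 - 1*(-95)) = -5*(540 - 1*(-95)) = -5*(540 + 95) = -5*635 = -3175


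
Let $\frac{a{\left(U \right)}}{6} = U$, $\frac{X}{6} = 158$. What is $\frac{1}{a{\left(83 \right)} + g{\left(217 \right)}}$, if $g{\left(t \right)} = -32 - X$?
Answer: $- \frac{1}{482} \approx -0.0020747$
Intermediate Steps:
$X = 948$ ($X = 6 \cdot 158 = 948$)
$a{\left(U \right)} = 6 U$
$g{\left(t \right)} = -980$ ($g{\left(t \right)} = -32 - 948 = -980$)
$\frac{1}{a{\left(83 \right)} + g{\left(217 \right)}} = \frac{1}{6 \cdot 83 - 980} = \frac{1}{498 - 980} = \frac{1}{-482} = - \frac{1}{482}$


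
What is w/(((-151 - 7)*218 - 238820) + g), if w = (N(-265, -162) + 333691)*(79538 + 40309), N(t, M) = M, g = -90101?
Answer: -39972450063/363365 ≈ -1.1001e+5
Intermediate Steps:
w = 39972450063 (w = (-162 + 333691)*(79538 + 40309) = 333529*119847 = 39972450063)
w/(((-151 - 7)*218 - 238820) + g) = 39972450063/(((-151 - 7)*218 - 238820) - 90101) = 39972450063/((-158*218 - 238820) - 90101) = 39972450063/((-34444 - 238820) - 90101) = 39972450063/(-273264 - 90101) = 39972450063/(-363365) = 39972450063*(-1/363365) = -39972450063/363365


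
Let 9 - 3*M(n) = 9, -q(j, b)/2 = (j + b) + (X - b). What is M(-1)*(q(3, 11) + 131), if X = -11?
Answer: 0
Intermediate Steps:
q(j, b) = 22 - 2*j (q(j, b) = -2*((j + b) + (-11 - b)) = -2*((b + j) + (-11 - b)) = -2*(-11 + j) = 22 - 2*j)
M(n) = 0 (M(n) = 3 - ⅓*9 = 3 - 3 = 0)
M(-1)*(q(3, 11) + 131) = 0*((22 - 2*3) + 131) = 0*((22 - 6) + 131) = 0*(16 + 131) = 0*147 = 0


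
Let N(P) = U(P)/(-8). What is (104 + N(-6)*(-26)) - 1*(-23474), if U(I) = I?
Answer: 47117/2 ≈ 23559.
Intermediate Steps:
N(P) = -P/8 (N(P) = P/(-8) = P*(-1/8) = -P/8)
(104 + N(-6)*(-26)) - 1*(-23474) = (104 - 1/8*(-6)*(-26)) - 1*(-23474) = (104 + (3/4)*(-26)) + 23474 = (104 - 39/2) + 23474 = 169/2 + 23474 = 47117/2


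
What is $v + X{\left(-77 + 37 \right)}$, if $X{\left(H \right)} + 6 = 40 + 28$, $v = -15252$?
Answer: $-15190$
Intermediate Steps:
$X{\left(H \right)} = 62$ ($X{\left(H \right)} = -6 + \left(40 + 28\right) = -6 + 68 = 62$)
$v + X{\left(-77 + 37 \right)} = -15252 + 62 = -15190$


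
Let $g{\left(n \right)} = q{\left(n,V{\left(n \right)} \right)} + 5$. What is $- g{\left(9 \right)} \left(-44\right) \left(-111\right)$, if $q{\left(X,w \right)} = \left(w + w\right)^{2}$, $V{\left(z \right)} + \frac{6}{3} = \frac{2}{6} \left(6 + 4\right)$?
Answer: $- \frac{177452}{3} \approx -59151.0$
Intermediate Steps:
$V{\left(z \right)} = \frac{4}{3}$ ($V{\left(z \right)} = -2 + \frac{2}{6} \left(6 + 4\right) = -2 + 2 \cdot \frac{1}{6} \cdot 10 = -2 + \frac{1}{3} \cdot 10 = -2 + \frac{10}{3} = \frac{4}{3}$)
$q{\left(X,w \right)} = 4 w^{2}$ ($q{\left(X,w \right)} = \left(2 w\right)^{2} = 4 w^{2}$)
$g{\left(n \right)} = \frac{109}{9}$ ($g{\left(n \right)} = 4 \left(\frac{4}{3}\right)^{2} + 5 = 4 \cdot \frac{16}{9} + 5 = \frac{64}{9} + 5 = \frac{109}{9}$)
$- g{\left(9 \right)} \left(-44\right) \left(-111\right) = - \frac{109}{9} \left(-44\right) \left(-111\right) = - \frac{\left(-4796\right) \left(-111\right)}{9} = \left(-1\right) \frac{177452}{3} = - \frac{177452}{3}$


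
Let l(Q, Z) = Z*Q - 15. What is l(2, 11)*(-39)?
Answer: -273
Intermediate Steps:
l(Q, Z) = -15 + Q*Z (l(Q, Z) = Q*Z - 15 = -15 + Q*Z)
l(2, 11)*(-39) = (-15 + 2*11)*(-39) = (-15 + 22)*(-39) = 7*(-39) = -273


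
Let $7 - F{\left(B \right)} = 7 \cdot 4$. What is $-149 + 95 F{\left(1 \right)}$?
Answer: $-2144$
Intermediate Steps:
$F{\left(B \right)} = -21$ ($F{\left(B \right)} = 7 - 7 \cdot 4 = 7 - 28 = -21$)
$-149 + 95 F{\left(1 \right)} = -149 + 95 \left(-21\right) = -149 - 1995 = -2144$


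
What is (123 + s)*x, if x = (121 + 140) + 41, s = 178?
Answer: 90902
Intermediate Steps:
x = 302 (x = 261 + 41 = 302)
(123 + s)*x = (123 + 178)*302 = 301*302 = 90902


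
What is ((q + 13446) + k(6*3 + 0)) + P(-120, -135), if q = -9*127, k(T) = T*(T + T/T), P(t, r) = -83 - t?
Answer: 12682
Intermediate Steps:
k(T) = T*(1 + T) (k(T) = T*(T + 1) = T*(1 + T))
q = -1143
((q + 13446) + k(6*3 + 0)) + P(-120, -135) = ((-1143 + 13446) + (6*3 + 0)*(1 + (6*3 + 0))) + (-83 - 1*(-120)) = (12303 + (18 + 0)*(1 + (18 + 0))) + (-83 + 120) = (12303 + 18*(1 + 18)) + 37 = (12303 + 18*19) + 37 = (12303 + 342) + 37 = 12645 + 37 = 12682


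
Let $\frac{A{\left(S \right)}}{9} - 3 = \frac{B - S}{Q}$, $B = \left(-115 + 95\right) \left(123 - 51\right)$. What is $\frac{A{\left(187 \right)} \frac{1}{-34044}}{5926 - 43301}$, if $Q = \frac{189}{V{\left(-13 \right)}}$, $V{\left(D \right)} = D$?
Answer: $\frac{10859}{13360142250} \approx 8.1279 \cdot 10^{-7}$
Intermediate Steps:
$B = -1440$ ($B = \left(-20\right) 72 = -1440$)
$Q = - \frac{189}{13}$ ($Q = \frac{189}{-13} = 189 \left(- \frac{1}{13}\right) = - \frac{189}{13} \approx -14.538$)
$A{\left(S \right)} = \frac{6429}{7} + \frac{13 S}{21}$ ($A{\left(S \right)} = 27 + 9 \frac{-1440 - S}{- \frac{189}{13}} = 27 + 9 \left(-1440 - S\right) \left(- \frac{13}{189}\right) = 27 + 9 \left(\frac{2080}{21} + \frac{13 S}{189}\right) = 27 + \left(\frac{6240}{7} + \frac{13 S}{21}\right) = \frac{6429}{7} + \frac{13 S}{21}$)
$\frac{A{\left(187 \right)} \frac{1}{-34044}}{5926 - 43301} = \frac{\left(\frac{6429}{7} + \frac{13}{21} \cdot 187\right) \frac{1}{-34044}}{5926 - 43301} = \frac{\left(\frac{6429}{7} + \frac{2431}{21}\right) \left(- \frac{1}{34044}\right)}{5926 - 43301} = \frac{\frac{21718}{21} \left(- \frac{1}{34044}\right)}{-37375} = \left(- \frac{10859}{357462}\right) \left(- \frac{1}{37375}\right) = \frac{10859}{13360142250}$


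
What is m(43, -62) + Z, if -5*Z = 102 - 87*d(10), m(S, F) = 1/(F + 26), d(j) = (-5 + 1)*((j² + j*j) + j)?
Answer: -2634557/180 ≈ -14636.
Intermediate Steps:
d(j) = -8*j² - 4*j (d(j) = -4*((j² + j²) + j) = -4*(2*j² + j) = -4*(j + 2*j²) = -8*j² - 4*j)
m(S, F) = 1/(26 + F)
Z = -73182/5 (Z = -(102 - (-348)*10*(1 + 2*10))/5 = -(102 - (-348)*10*(1 + 20))/5 = -(102 - (-348)*10*21)/5 = -(102 - 87*(-840))/5 = -(102 + 73080)/5 = -⅕*73182 = -73182/5 ≈ -14636.)
m(43, -62) + Z = 1/(26 - 62) - 73182/5 = 1/(-36) - 73182/5 = -1/36 - 73182/5 = -2634557/180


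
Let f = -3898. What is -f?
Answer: 3898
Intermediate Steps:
-f = -1*(-3898) = 3898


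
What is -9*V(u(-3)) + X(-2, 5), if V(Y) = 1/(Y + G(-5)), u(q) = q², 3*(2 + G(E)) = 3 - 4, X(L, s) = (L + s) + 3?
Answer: 93/20 ≈ 4.6500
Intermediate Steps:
X(L, s) = 3 + L + s
G(E) = -7/3 (G(E) = -2 + (3 - 4)/3 = -2 + (⅓)*(-1) = -2 - ⅓ = -7/3)
V(Y) = 1/(-7/3 + Y) (V(Y) = 1/(Y - 7/3) = 1/(-7/3 + Y))
-9*V(u(-3)) + X(-2, 5) = -27/(-7 + 3*(-3)²) + (3 - 2 + 5) = -27/(-7 + 3*9) + 6 = -27/(-7 + 27) + 6 = -27/20 + 6 = 93/20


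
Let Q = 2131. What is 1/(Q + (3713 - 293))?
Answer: 1/5551 ≈ 0.00018015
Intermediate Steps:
1/(Q + (3713 - 293)) = 1/(2131 + (3713 - 293)) = 1/(2131 + 3420) = 1/5551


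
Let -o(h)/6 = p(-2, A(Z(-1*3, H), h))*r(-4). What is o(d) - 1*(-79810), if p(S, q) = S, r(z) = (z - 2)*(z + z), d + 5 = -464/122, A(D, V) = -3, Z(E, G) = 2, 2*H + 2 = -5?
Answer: 80386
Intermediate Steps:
H = -7/2 (H = -1 + (½)*(-5) = -1 - 5/2 = -7/2 ≈ -3.5000)
d = -537/61 (d = -5 - 464/122 = -5 - 464*1/122 = -5 - 232/61 = -537/61 ≈ -8.8033)
r(z) = 2*z*(-2 + z) (r(z) = (-2 + z)*(2*z) = 2*z*(-2 + z))
o(h) = 576 (o(h) = -(-12)*2*(-4)*(-2 - 4) = -(-12)*2*(-4)*(-6) = -(-12)*48 = -6*(-96) = 576)
o(d) - 1*(-79810) = 576 - 1*(-79810) = 576 + 79810 = 80386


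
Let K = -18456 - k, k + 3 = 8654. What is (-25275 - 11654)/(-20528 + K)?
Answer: 36929/47635 ≈ 0.77525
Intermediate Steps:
k = 8651 (k = -3 + 8654 = 8651)
K = -27107 (K = -18456 - 1*8651 = -18456 - 8651 = -27107)
(-25275 - 11654)/(-20528 + K) = (-25275 - 11654)/(-20528 - 27107) = -36929/(-47635) = -36929*(-1/47635) = 36929/47635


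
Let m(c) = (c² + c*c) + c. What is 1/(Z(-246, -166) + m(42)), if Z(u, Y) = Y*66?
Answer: -1/7386 ≈ -0.00013539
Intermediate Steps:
Z(u, Y) = 66*Y
m(c) = c + 2*c² (m(c) = (c² + c²) + c = 2*c² + c = c + 2*c²)
1/(Z(-246, -166) + m(42)) = 1/(66*(-166) + 42*(1 + 2*42)) = 1/(-10956 + 42*(1 + 84)) = 1/(-10956 + 42*85) = 1/(-10956 + 3570) = 1/(-7386) = -1/7386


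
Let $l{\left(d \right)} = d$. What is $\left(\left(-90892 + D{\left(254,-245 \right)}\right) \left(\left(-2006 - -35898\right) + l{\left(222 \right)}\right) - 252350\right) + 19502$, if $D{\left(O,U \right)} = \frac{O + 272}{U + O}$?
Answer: $- \frac{27890358860}{9} \approx -3.0989 \cdot 10^{9}$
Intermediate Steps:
$D{\left(O,U \right)} = \frac{272 + O}{O + U}$
$\left(\left(-90892 + D{\left(254,-245 \right)}\right) \left(\left(-2006 - -35898\right) + l{\left(222 \right)}\right) - 252350\right) + 19502 = \left(\left(-90892 + \frac{272 + 254}{254 - 245}\right) \left(\left(-2006 - -35898\right) + 222\right) - 252350\right) + 19502 = \left(\left(-90892 + \frac{1}{9} \cdot 526\right) \left(\left(-2006 + 35898\right) + 222\right) - 252350\right) + 19502 = \left(\left(-90892 + \frac{1}{9} \cdot 526\right) \left(33892 + 222\right) - 252350\right) + 19502 = \left(\left(-90892 + \frac{526}{9}\right) 34114 - 252350\right) + 19502 = \left(\left(- \frac{817502}{9}\right) 34114 - 252350\right) + 19502 = \left(- \frac{27888263228}{9} - 252350\right) + 19502 = - \frac{27890534378}{9} + 19502 = - \frac{27890358860}{9}$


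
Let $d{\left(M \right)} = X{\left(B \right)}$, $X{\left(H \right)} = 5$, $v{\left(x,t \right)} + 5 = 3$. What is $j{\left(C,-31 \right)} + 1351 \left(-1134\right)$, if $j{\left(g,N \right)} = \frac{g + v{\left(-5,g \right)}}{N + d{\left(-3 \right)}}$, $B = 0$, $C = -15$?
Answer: $- \frac{39832867}{26} \approx -1.532 \cdot 10^{6}$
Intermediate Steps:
$v{\left(x,t \right)} = -2$ ($v{\left(x,t \right)} = -5 + 3 = -2$)
$d{\left(M \right)} = 5$
$j{\left(g,N \right)} = \frac{-2 + g}{5 + N}$ ($j{\left(g,N \right)} = \frac{g - 2}{N + 5} = \frac{-2 + g}{5 + N}$)
$j{\left(C,-31 \right)} + 1351 \left(-1134\right) = \frac{-2 - 15}{5 - 31} + 1351 \left(-1134\right) = \frac{1}{-26} \left(-17\right) - 1532034 = \left(- \frac{1}{26}\right) \left(-17\right) - 1532034 = \frac{17}{26} - 1532034 = - \frac{39832867}{26}$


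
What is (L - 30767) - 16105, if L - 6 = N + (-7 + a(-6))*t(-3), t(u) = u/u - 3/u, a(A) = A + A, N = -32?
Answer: -46936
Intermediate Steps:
a(A) = 2*A
t(u) = 1 - 3/u
L = -64 (L = 6 + (-32 + (-7 + 2*(-6))*((-3 - 3)/(-3))) = 6 + (-32 + (-7 - 12)*(-⅓*(-6))) = 6 + (-32 - 19*2) = 6 + (-32 - 38) = 6 - 70 = -64)
(L - 30767) - 16105 = (-64 - 30767) - 16105 = -30831 - 16105 = -46936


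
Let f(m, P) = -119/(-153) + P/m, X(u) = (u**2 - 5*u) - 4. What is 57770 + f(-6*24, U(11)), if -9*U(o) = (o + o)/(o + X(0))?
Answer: 262048259/4536 ≈ 57771.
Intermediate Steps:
X(u) = -4 + u**2 - 5*u
U(o) = -2*o/(9*(-4 + o)) (U(o) = -(o + o)/(9*(o + (-4 + 0**2 - 5*0))) = -2*o/(9*(o + (-4 + 0 + 0))) = -2*o/(9*(o - 4)) = -2*o/(9*(-4 + o)))
f(m, P) = 7/9 + P/m (f(m, P) = -119*(-1/153) + P/m = 7/9 + P/m)
57770 + f(-6*24, U(11)) = 57770 + (7/9 + (-2*11/(-36 + 9*11))/((-6*24))) = 57770 + (7/9 - 2*11/(-36 + 99)/(-144)) = 57770 + (7/9 - 2*11/63*(-1/144)) = 57770 + (7/9 - 2*11*1/63*(-1/144)) = 57770 + (7/9 - 22/63*(-1/144)) = 57770 + (7/9 + 11/4536) = 57770 + 3539/4536 = 262048259/4536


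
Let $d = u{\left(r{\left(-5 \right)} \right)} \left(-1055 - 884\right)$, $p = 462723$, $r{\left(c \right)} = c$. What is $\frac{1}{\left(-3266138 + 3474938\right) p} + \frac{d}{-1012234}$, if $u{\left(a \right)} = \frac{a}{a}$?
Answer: $\frac{93669757752917}{48899284712200800} \approx 0.0019156$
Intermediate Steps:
$u{\left(a \right)} = 1$
$d = -1939$ ($d = 1 \left(-1055 - 884\right) = 1 \left(-1939\right) = -1939$)
$\frac{1}{\left(-3266138 + 3474938\right) p} + \frac{d}{-1012234} = \frac{1}{\left(-3266138 + 3474938\right) 462723} - \frac{1939}{-1012234} = \frac{1}{208800} \cdot \frac{1}{462723} - - \frac{1939}{1012234} = \frac{1}{208800} \cdot \frac{1}{462723} + \frac{1939}{1012234} = \frac{1}{96616562400} + \frac{1939}{1012234} = \frac{93669757752917}{48899284712200800}$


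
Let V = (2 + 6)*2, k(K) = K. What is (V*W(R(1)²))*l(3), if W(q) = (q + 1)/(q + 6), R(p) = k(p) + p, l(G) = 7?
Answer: 56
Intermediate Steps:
V = 16 (V = 8*2 = 16)
R(p) = 2*p (R(p) = p + p = 2*p)
W(q) = (1 + q)/(6 + q)
(V*W(R(1)²))*l(3) = (16*((1 + (2*1)²)/(6 + (2*1)²)))*7 = (16*((1 + 2²)/(6 + 2²)))*7 = (16*((1 + 4)/(6 + 4)))*7 = (16*(5/10))*7 = (16*((⅒)*5))*7 = (16*(½))*7 = 8*7 = 56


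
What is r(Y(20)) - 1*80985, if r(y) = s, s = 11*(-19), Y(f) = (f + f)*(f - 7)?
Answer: -81194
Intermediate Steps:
Y(f) = 2*f*(-7 + f) (Y(f) = (2*f)*(-7 + f) = 2*f*(-7 + f))
s = -209
r(y) = -209
r(Y(20)) - 1*80985 = -209 - 1*80985 = -209 - 80985 = -81194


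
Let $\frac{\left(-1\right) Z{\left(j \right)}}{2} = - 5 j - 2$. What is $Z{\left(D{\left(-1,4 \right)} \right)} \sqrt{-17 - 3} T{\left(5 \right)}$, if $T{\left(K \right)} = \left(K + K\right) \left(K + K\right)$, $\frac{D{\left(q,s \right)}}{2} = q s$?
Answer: $- 15200 i \sqrt{5} \approx - 33988.0 i$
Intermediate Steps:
$D{\left(q,s \right)} = 2 q s$
$Z{\left(j \right)} = 4 + 10 j$ ($Z{\left(j \right)} = - 2 \left(- 5 j - 2\right) = - 2 \left(-2 - 5 j\right) = 4 + 10 j$)
$T{\left(K \right)} = 4 K^{2}$ ($T{\left(K \right)} = 2 K 2 K = 4 K^{2}$)
$Z{\left(D{\left(-1,4 \right)} \right)} \sqrt{-17 - 3} T{\left(5 \right)} = \left(4 + 10 \cdot 2 \left(-1\right) 4\right) \sqrt{-17 - 3} \cdot 4 \cdot 5^{2} = \left(4 + 10 \left(-8\right)\right) \sqrt{-20} \cdot 4 \cdot 25 = \left(4 - 80\right) 2 i \sqrt{5} \cdot 100 = - 76 \cdot 2 i \sqrt{5} \cdot 100 = - 152 i \sqrt{5} \cdot 100 = - 15200 i \sqrt{5}$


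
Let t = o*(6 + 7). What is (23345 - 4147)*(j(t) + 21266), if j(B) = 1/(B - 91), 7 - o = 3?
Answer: 15922302854/39 ≈ 4.0826e+8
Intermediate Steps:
o = 4 (o = 7 - 1*3 = 7 - 3 = 4)
t = 52 (t = 4*(6 + 7) = 4*13 = 52)
j(B) = 1/(-91 + B)
(23345 - 4147)*(j(t) + 21266) = (23345 - 4147)*(1/(-91 + 52) + 21266) = 19198*(1/(-39) + 21266) = 19198*(-1/39 + 21266) = 19198*(829373/39) = 15922302854/39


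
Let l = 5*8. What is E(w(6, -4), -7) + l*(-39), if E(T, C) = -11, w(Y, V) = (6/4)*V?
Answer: -1571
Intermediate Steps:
w(Y, V) = 3*V/2 (w(Y, V) = (6*(1/4))*V = 3*V/2)
l = 40
E(w(6, -4), -7) + l*(-39) = -11 + 40*(-39) = -11 - 1560 = -1571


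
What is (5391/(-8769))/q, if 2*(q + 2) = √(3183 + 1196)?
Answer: -14376/12753049 - 3594*√4379/12753049 ≈ -0.019776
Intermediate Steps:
q = -2 + √4379/2 (q = -2 + √(3183 + 1196)/2 = -2 + √4379/2 ≈ 31.087)
(5391/(-8769))/q = (5391/(-8769))/(-2 + √4379/2) = (5391*(-1/8769))/(-2 + √4379/2) = -1797/(2923*(-2 + √4379/2))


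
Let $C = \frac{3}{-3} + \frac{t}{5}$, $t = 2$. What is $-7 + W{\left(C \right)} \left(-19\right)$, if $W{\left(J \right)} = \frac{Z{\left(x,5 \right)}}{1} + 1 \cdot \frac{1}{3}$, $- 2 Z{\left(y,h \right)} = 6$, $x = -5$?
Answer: $\frac{131}{3} \approx 43.667$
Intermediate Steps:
$Z{\left(y,h \right)} = -3$ ($Z{\left(y,h \right)} = \left(- \frac{1}{2}\right) 6 = -3$)
$C = - \frac{3}{5}$ ($C = \frac{3}{-3} + \frac{2}{5} = 3 \left(- \frac{1}{3}\right) + 2 \cdot \frac{1}{5} = -1 + \frac{2}{5} = - \frac{3}{5} \approx -0.6$)
$W{\left(J \right)} = - \frac{8}{3}$ ($W{\left(J \right)} = - \frac{3}{1} + 1 \cdot \frac{1}{3} = \left(-3\right) 1 + 1 \cdot \frac{1}{3} = -3 + \frac{1}{3} = - \frac{8}{3}$)
$-7 + W{\left(C \right)} \left(-19\right) = -7 - - \frac{152}{3} = -7 + \frac{152}{3} = \frac{131}{3}$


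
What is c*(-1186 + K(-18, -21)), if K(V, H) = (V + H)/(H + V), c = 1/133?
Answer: -1185/133 ≈ -8.9098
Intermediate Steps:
c = 1/133 ≈ 0.0075188
K(V, H) = 1 (K(V, H) = (H + V)/(H + V) = 1)
c*(-1186 + K(-18, -21)) = (-1186 + 1)/133 = (1/133)*(-1185) = -1185/133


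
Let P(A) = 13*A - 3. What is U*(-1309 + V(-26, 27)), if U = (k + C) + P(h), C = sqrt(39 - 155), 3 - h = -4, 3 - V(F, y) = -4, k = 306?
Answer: -512988 - 2604*I*sqrt(29) ≈ -5.1299e+5 - 14023.0*I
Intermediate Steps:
V(F, y) = 7 (V(F, y) = 3 - 1*(-4) = 3 + 4 = 7)
h = 7 (h = 3 - 1*(-4) = 3 + 4 = 7)
P(A) = -3 + 13*A
C = 2*I*sqrt(29) (C = sqrt(-116) = 2*I*sqrt(29) ≈ 10.77*I)
U = 394 + 2*I*sqrt(29) (U = (306 + 2*I*sqrt(29)) + (-3 + 13*7) = (306 + 2*I*sqrt(29)) + (-3 + 91) = (306 + 2*I*sqrt(29)) + 88 = 394 + 2*I*sqrt(29) ≈ 394.0 + 10.77*I)
U*(-1309 + V(-26, 27)) = (394 + 2*I*sqrt(29))*(-1309 + 7) = (394 + 2*I*sqrt(29))*(-1302) = -512988 - 2604*I*sqrt(29)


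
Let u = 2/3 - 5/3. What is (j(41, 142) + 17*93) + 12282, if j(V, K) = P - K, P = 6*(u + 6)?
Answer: 13751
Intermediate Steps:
u = -1 (u = 2*(⅓) - 5*⅓ = ⅔ - 5/3 = -1)
P = 30 (P = 6*(-1 + 6) = 6*5 = 30)
j(V, K) = 30 - K
(j(41, 142) + 17*93) + 12282 = ((30 - 1*142) + 17*93) + 12282 = ((30 - 142) + 1581) + 12282 = (-112 + 1581) + 12282 = 1469 + 12282 = 13751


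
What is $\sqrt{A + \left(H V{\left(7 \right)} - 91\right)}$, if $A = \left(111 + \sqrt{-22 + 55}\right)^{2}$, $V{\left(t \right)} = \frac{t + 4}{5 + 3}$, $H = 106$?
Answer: $\frac{\sqrt{49635 + 888 \sqrt{33}}}{2} \approx 116.98$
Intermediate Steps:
$V{\left(t \right)} = \frac{1}{2} + \frac{t}{8}$ ($V{\left(t \right)} = \frac{4 + t}{8} = \left(4 + t\right) \frac{1}{8} = \frac{1}{2} + \frac{t}{8}$)
$A = \left(111 + \sqrt{33}\right)^{2} \approx 13629.0$
$\sqrt{A + \left(H V{\left(7 \right)} - 91\right)} = \sqrt{\left(111 + \sqrt{33}\right)^{2} - \left(91 - 106 \left(\frac{1}{2} + \frac{1}{8} \cdot 7\right)\right)} = \sqrt{\left(111 + \sqrt{33}\right)^{2} - \left(91 - 106 \left(\frac{1}{2} + \frac{7}{8}\right)\right)} = \sqrt{\left(111 + \sqrt{33}\right)^{2} + \left(106 \cdot \frac{11}{8} - 91\right)} = \sqrt{\left(111 + \sqrt{33}\right)^{2} + \left(\frac{583}{4} - 91\right)} = \sqrt{\left(111 + \sqrt{33}\right)^{2} + \frac{219}{4}} = \sqrt{\frac{219}{4} + \left(111 + \sqrt{33}\right)^{2}}$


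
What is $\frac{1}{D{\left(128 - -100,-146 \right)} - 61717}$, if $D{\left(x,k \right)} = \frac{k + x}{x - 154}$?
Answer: $- \frac{37}{2283488} \approx -1.6203 \cdot 10^{-5}$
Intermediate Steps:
$D{\left(x,k \right)} = \frac{k + x}{-154 + x}$
$\frac{1}{D{\left(128 - -100,-146 \right)} - 61717} = \frac{1}{\frac{-146 + \left(128 - -100\right)}{-154 + \left(128 - -100\right)} - 61717} = \frac{1}{\frac{-146 + \left(128 + 100\right)}{-154 + \left(128 + 100\right)} - 61717} = \frac{1}{\frac{-146 + 228}{-154 + 228} - 61717} = \frac{1}{\frac{1}{74} \cdot 82 - 61717} = \frac{1}{\frac{41}{37} - 61717} = \frac{1}{- \frac{2283488}{37}} = - \frac{37}{2283488}$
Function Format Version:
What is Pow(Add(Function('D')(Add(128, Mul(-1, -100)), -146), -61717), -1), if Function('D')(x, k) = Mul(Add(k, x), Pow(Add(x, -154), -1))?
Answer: Rational(-37, 2283488) ≈ -1.6203e-5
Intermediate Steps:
Function('D')(x, k) = Mul(Pow(Add(-154, x), -1), Add(k, x)) (Function('D')(x, k) = Mul(Add(k, x), Pow(Add(-154, x), -1)) = Mul(Pow(Add(-154, x), -1), Add(k, x)))
Pow(Add(Function('D')(Add(128, Mul(-1, -100)), -146), -61717), -1) = Pow(Add(Mul(Pow(Add(-154, Add(128, Mul(-1, -100))), -1), Add(-146, Add(128, Mul(-1, -100)))), -61717), -1) = Pow(Add(Mul(Pow(Add(-154, Add(128, 100)), -1), Add(-146, Add(128, 100))), -61717), -1) = Pow(Add(Mul(Pow(Add(-154, 228), -1), Add(-146, 228)), -61717), -1) = Pow(Add(Mul(Pow(74, -1), 82), -61717), -1) = Pow(Add(Mul(Rational(1, 74), 82), -61717), -1) = Pow(Add(Rational(41, 37), -61717), -1) = Pow(Rational(-2283488, 37), -1) = Rational(-37, 2283488)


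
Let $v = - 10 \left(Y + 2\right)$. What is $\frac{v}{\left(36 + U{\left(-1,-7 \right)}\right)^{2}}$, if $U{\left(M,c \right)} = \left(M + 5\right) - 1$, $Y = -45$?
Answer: $\frac{430}{1521} \approx 0.28271$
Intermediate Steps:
$U{\left(M,c \right)} = 4 + M$ ($U{\left(M,c \right)} = \left(5 + M\right) - 1 = 4 + M$)
$v = 430$ ($v = - 10 \left(-45 + 2\right) = \left(-10\right) \left(-43\right) = 430$)
$\frac{v}{\left(36 + U{\left(-1,-7 \right)}\right)^{2}} = \frac{430}{\left(36 + \left(4 - 1\right)\right)^{2}} = \frac{430}{\left(36 + 3\right)^{2}} = \frac{430}{39^{2}} = \frac{430}{1521}$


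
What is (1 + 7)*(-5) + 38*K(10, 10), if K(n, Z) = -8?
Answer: -344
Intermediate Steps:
(1 + 7)*(-5) + 38*K(10, 10) = (1 + 7)*(-5) + 38*(-8) = 8*(-5) - 304 = -40 - 304 = -344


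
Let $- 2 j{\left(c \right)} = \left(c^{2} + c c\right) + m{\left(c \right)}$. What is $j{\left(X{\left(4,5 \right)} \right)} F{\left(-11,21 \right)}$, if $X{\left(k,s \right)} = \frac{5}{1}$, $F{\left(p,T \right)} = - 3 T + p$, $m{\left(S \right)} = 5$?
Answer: $2035$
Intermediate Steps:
$F{\left(p,T \right)} = p - 3 T$
$X{\left(k,s \right)} = 5$ ($X{\left(k,s \right)} = 5 \cdot 1 = 5$)
$j{\left(c \right)} = - \frac{5}{2} - c^{2}$ ($j{\left(c \right)} = - \frac{\left(c^{2} + c c\right) + 5}{2} = - \frac{\left(c^{2} + c^{2}\right) + 5}{2} = - \frac{2 c^{2} + 5}{2} = - \frac{5 + 2 c^{2}}{2} = - \frac{5}{2} - c^{2}$)
$j{\left(X{\left(4,5 \right)} \right)} F{\left(-11,21 \right)} = \left(- \frac{5}{2} - 5^{2}\right) \left(-11 - 63\right) = \left(- \frac{5}{2} - 25\right) \left(-11 - 63\right) = \left(- \frac{5}{2} - 25\right) \left(-74\right) = \left(- \frac{55}{2}\right) \left(-74\right) = 2035$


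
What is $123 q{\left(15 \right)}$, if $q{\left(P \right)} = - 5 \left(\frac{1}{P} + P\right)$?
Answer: $-9266$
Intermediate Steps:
$q{\left(P \right)} = - 5 P - \frac{5}{P}$ ($q{\left(P \right)} = - 5 \left(P + \frac{1}{P}\right) = - 5 P - \frac{5}{P}$)
$123 q{\left(15 \right)} = 123 \left(\left(-5\right) 15 - \frac{5}{15}\right) = 123 \left(-75 - \frac{1}{3}\right) = 123 \left(- \frac{226}{3}\right) = -9266$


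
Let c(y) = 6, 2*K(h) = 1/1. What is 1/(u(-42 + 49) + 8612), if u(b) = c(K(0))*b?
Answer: 1/8654 ≈ 0.00011555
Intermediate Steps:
K(h) = ½ (K(h) = (1/1)/2 = (1*1)/2 = (½)*1 = ½)
u(b) = 6*b
1/(u(-42 + 49) + 8612) = 1/(6*(-42 + 49) + 8612) = 1/(6*7 + 8612) = 1/(42 + 8612) = 1/8654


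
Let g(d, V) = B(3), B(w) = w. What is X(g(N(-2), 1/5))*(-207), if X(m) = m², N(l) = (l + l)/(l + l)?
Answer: -1863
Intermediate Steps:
N(l) = 1 (N(l) = (2*l)/((2*l)) = (2*l)*(1/(2*l)) = 1)
g(d, V) = 3
X(g(N(-2), 1/5))*(-207) = 3²*(-207) = 9*(-207) = -1863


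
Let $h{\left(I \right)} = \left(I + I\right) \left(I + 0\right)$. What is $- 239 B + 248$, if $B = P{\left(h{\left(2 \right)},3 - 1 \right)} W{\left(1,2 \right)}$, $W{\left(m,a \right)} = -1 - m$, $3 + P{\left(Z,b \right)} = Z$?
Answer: $2638$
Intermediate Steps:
$h{\left(I \right)} = 2 I^{2}$ ($h{\left(I \right)} = 2 I I = 2 I^{2}$)
$P{\left(Z,b \right)} = -3 + Z$
$B = -10$ ($B = \left(-3 + 2 \cdot 2^{2}\right) \left(-1 - 1\right) = \left(-3 + 2 \cdot 4\right) \left(-1 - 1\right) = \left(-3 + 8\right) \left(-2\right) = 5 \left(-2\right) = -10$)
$- 239 B + 248 = \left(-239\right) \left(-10\right) + 248 = 2390 + 248 = 2638$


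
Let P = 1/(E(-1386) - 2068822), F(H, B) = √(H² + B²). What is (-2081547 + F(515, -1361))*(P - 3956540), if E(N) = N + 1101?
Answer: 17040594110975811207/2069107 - 8186504609781*√2117546/2069107 ≈ 8.2300e+12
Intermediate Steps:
F(H, B) = √(B² + H²)
E(N) = 1101 + N
P = -1/2069107 (P = 1/((1101 - 1386) - 2068822) = 1/(-285 - 2068822) = 1/(-2069107) = -1/2069107 ≈ -4.8330e-7)
(-2081547 + F(515, -1361))*(P - 3956540) = (-2081547 + √((-1361)² + 515²))*(-1/2069107 - 3956540) = (-2081547 + √(1852321 + 265225))*(-8186504609781/2069107) = (-2081547 + √2117546)*(-8186504609781/2069107) = 17040594110975811207/2069107 - 8186504609781*√2117546/2069107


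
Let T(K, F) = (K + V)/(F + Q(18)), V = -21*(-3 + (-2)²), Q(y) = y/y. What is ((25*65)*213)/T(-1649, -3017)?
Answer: 104391300/167 ≈ 6.2510e+5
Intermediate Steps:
Q(y) = 1
V = -21 (V = -21*(-3 + 4) = -21*1 = -21)
T(K, F) = (-21 + K)/(1 + F) (T(K, F) = (K - 21)/(F + 1) = (-21 + K)/(1 + F))
((25*65)*213)/T(-1649, -3017) = ((25*65)*213)/(((-21 - 1649)/(1 - 3017))) = (1625*213)/((-1670/(-3016))) = 346125/((-1/3016*(-1670))) = 346125/(835/1508) = 346125*(1508/835) = 104391300/167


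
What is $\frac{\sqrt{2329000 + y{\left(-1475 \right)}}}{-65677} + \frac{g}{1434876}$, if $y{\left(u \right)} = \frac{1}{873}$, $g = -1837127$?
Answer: $- \frac{1837127}{1434876} - \frac{\sqrt{197222049097}}{19112007} \approx -1.3036$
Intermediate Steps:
$y{\left(u \right)} = \frac{1}{873}$
$\frac{\sqrt{2329000 + y{\left(-1475 \right)}}}{-65677} + \frac{g}{1434876} = \frac{\sqrt{2329000 + \frac{1}{873}}}{-65677} - \frac{1837127}{1434876} = \sqrt{\frac{2033217001}{873}} \left(- \frac{1}{65677}\right) - \frac{1837127}{1434876} = \frac{\sqrt{197222049097}}{291} \left(- \frac{1}{65677}\right) - \frac{1837127}{1434876} = - \frac{\sqrt{197222049097}}{19112007} - \frac{1837127}{1434876} = - \frac{1837127}{1434876} - \frac{\sqrt{197222049097}}{19112007}$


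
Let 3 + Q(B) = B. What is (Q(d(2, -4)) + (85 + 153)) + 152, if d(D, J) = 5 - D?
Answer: 390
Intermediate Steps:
Q(B) = -3 + B
(Q(d(2, -4)) + (85 + 153)) + 152 = ((-3 + (5 - 1*2)) + (85 + 153)) + 152 = ((-3 + (5 - 2)) + 238) + 152 = ((-3 + 3) + 238) + 152 = (0 + 238) + 152 = 238 + 152 = 390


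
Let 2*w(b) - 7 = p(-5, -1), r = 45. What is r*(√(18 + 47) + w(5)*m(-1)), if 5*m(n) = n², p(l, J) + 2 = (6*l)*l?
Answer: 1395/2 + 45*√65 ≈ 1060.3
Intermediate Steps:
p(l, J) = -2 + 6*l² (p(l, J) = -2 + (6*l)*l = -2 + 6*l²)
w(b) = 155/2 (w(b) = 7/2 + (-2 + 6*(-5)²)/2 = 7/2 + (-2 + 6*25)/2 = 7/2 + (-2 + 150)/2 = 7/2 + (½)*148 = 7/2 + 74 = 155/2)
m(n) = n²/5
r*(√(18 + 47) + w(5)*m(-1)) = 45*(√(18 + 47) + 155*((⅕)*(-1)²)/2) = 45*(√65 + 155*((⅕)*1)/2) = 45*(√65 + (155/2)*(⅕)) = 45*(√65 + 31/2) = 45*(31/2 + √65) = 1395/2 + 45*√65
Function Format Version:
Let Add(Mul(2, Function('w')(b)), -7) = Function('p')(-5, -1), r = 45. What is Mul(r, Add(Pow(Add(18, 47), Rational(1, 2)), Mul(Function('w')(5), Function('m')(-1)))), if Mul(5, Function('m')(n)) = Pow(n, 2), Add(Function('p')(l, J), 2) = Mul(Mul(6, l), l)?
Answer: Add(Rational(1395, 2), Mul(45, Pow(65, Rational(1, 2)))) ≈ 1060.3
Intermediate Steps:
Function('p')(l, J) = Add(-2, Mul(6, Pow(l, 2))) (Function('p')(l, J) = Add(-2, Mul(Mul(6, l), l)) = Add(-2, Mul(6, Pow(l, 2))))
Function('w')(b) = Rational(155, 2) (Function('w')(b) = Add(Rational(7, 2), Mul(Rational(1, 2), Add(-2, Mul(6, Pow(-5, 2))))) = Add(Rational(7, 2), Mul(Rational(1, 2), Add(-2, Mul(6, 25)))) = Add(Rational(7, 2), Mul(Rational(1, 2), Add(-2, 150))) = Add(Rational(7, 2), Mul(Rational(1, 2), 148)) = Add(Rational(7, 2), 74) = Rational(155, 2))
Function('m')(n) = Mul(Rational(1, 5), Pow(n, 2))
Mul(r, Add(Pow(Add(18, 47), Rational(1, 2)), Mul(Function('w')(5), Function('m')(-1)))) = Mul(45, Add(Pow(Add(18, 47), Rational(1, 2)), Mul(Rational(155, 2), Mul(Rational(1, 5), Pow(-1, 2))))) = Mul(45, Add(Pow(65, Rational(1, 2)), Mul(Rational(155, 2), Mul(Rational(1, 5), 1)))) = Mul(45, Add(Pow(65, Rational(1, 2)), Mul(Rational(155, 2), Rational(1, 5)))) = Mul(45, Add(Pow(65, Rational(1, 2)), Rational(31, 2))) = Mul(45, Add(Rational(31, 2), Pow(65, Rational(1, 2)))) = Add(Rational(1395, 2), Mul(45, Pow(65, Rational(1, 2))))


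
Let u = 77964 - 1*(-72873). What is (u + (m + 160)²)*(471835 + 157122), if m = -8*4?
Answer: 105174818497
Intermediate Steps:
u = 150837 (u = 77964 + 72873 = 150837)
m = -32
(u + (m + 160)²)*(471835 + 157122) = (150837 + (-32 + 160)²)*(471835 + 157122) = (150837 + 128²)*628957 = (150837 + 16384)*628957 = 167221*628957 = 105174818497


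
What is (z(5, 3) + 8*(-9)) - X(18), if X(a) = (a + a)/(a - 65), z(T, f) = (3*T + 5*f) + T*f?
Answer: -1233/47 ≈ -26.234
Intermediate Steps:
z(T, f) = 3*T + 5*f + T*f
X(a) = 2*a/(-65 + a) (X(a) = (2*a)/(-65 + a) = 2*a/(-65 + a))
(z(5, 3) + 8*(-9)) - X(18) = ((3*5 + 5*3 + 5*3) + 8*(-9)) - 2*18/(-65 + 18) = ((15 + 15 + 15) - 72) - 2*18/(-47) = (45 - 72) - 2*18*(-1)/47 = -27 - 1*(-36/47) = -27 + 36/47 = -1233/47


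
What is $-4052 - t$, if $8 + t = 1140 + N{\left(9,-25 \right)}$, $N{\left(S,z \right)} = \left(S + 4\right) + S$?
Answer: $-5206$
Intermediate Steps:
$N{\left(S,z \right)} = 4 + 2 S$ ($N{\left(S,z \right)} = \left(4 + S\right) + S = 4 + 2 S$)
$t = 1154$ ($t = -8 + \left(1140 + \left(4 + 2 \cdot 9\right)\right) = -8 + \left(1140 + \left(4 + 18\right)\right) = -8 + \left(1140 + 22\right) = -8 + 1162 = 1154$)
$-4052 - t = -4052 - 1154 = -5206$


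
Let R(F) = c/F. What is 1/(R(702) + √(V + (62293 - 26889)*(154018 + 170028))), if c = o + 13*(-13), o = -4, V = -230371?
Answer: 121446/5653592477313323 + 1478412*√1274699357/5653592477313323 ≈ 9.3363e-6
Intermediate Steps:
c = -173 (c = -4 + 13*(-13) = -4 - 169 = -173)
R(F) = -173/F
1/(R(702) + √(V + (62293 - 26889)*(154018 + 170028))) = 1/(-173/702 + √(-230371 + (62293 - 26889)*(154018 + 170028))) = 1/(-173*1/702 + √(-230371 + 35404*324046)) = 1/(-173/702 + √(-230371 + 11472524584)) = 1/(-173/702 + √11472294213) = 1/(-173/702 + 3*√1274699357)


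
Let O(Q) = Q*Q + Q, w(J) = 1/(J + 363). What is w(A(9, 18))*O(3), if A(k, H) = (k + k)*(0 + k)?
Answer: 4/175 ≈ 0.022857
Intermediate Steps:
A(k, H) = 2*k² (A(k, H) = (2*k)*k = 2*k²)
w(J) = 1/(363 + J)
O(Q) = Q + Q² (O(Q) = Q² + Q = Q + Q²)
w(A(9, 18))*O(3) = (3*(1 + 3))/(363 + 2*9²) = (3*4)/(363 + 2*81) = 12/(363 + 162) = 12/525 = (1/525)*12 = 4/175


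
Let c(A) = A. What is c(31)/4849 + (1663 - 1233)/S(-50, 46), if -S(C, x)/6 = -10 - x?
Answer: 1047743/814632 ≈ 1.2862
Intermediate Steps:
S(C, x) = 60 + 6*x (S(C, x) = -6*(-10 - x) = 60 + 6*x)
c(31)/4849 + (1663 - 1233)/S(-50, 46) = 31/4849 + (1663 - 1233)/(60 + 6*46) = 31*(1/4849) + 430/(60 + 276) = 31/4849 + 430/336 = 31/4849 + 430*(1/336) = 31/4849 + 215/168 = 1047743/814632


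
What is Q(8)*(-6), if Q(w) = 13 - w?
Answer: -30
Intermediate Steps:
Q(8)*(-6) = (13 - 1*8)*(-6) = (13 - 8)*(-6) = 5*(-6) = -30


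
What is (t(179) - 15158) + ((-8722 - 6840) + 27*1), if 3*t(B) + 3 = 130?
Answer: -91952/3 ≈ -30651.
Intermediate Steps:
t(B) = 127/3 (t(B) = -1 + (⅓)*130 = -1 + 130/3 = 127/3)
(t(179) - 15158) + ((-8722 - 6840) + 27*1) = (127/3 - 15158) + ((-8722 - 6840) + 27*1) = -45347/3 + (-15562 + 27) = -45347/3 - 15535 = -91952/3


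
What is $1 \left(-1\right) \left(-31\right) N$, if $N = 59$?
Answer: $1829$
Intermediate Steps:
$1 \left(-1\right) \left(-31\right) N = 1 \left(-1\right) \left(-31\right) 59 = \left(-1\right) \left(-31\right) 59 = 31 \cdot 59 = 1829$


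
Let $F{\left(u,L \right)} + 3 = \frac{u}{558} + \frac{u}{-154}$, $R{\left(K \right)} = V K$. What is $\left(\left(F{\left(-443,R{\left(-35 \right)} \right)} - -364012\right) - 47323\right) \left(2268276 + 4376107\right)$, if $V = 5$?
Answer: $\frac{45204462284225023}{21483} \approx 2.1042 \cdot 10^{12}$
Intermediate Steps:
$R{\left(K \right)} = 5 K$
$F{\left(u,L \right)} = -3 - \frac{101 u}{21483}$ ($F{\left(u,L \right)} = -3 + \left(\frac{u}{558} + \frac{u}{-154}\right) = -3 + \left(u \frac{1}{558} + u \left(- \frac{1}{154}\right)\right) = -3 + \left(\frac{u}{558} - \frac{u}{154}\right) = -3 - \frac{101 u}{21483}$)
$\left(\left(F{\left(-443,R{\left(-35 \right)} \right)} - -364012\right) - 47323\right) \left(2268276 + 4376107\right) = \left(\left(\left(-3 - - \frac{44743}{21483}\right) - -364012\right) - 47323\right) \left(2268276 + 4376107\right) = \left(\left(\left(-3 + \frac{44743}{21483}\right) + 364012\right) - 47323\right) 6644383 = \left(\left(- \frac{19706}{21483} + 364012\right) - 47323\right) 6644383 = \left(\frac{7820050090}{21483} - 47323\right) 6644383 = \frac{6803410081}{21483} \cdot 6644383 = \frac{45204462284225023}{21483}$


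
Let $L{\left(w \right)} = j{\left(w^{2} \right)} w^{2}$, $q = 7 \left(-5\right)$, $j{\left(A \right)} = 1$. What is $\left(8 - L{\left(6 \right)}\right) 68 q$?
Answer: $66640$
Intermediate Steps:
$q = -35$
$L{\left(w \right)} = w^{2}$ ($L{\left(w \right)} = 1 w^{2} = w^{2}$)
$\left(8 - L{\left(6 \right)}\right) 68 q = \left(8 - 6^{2}\right) 68 \left(-35\right) = \left(8 - 36\right) 68 \left(-35\right) = \left(-28\right) 68 \left(-35\right) = \left(-1904\right) \left(-35\right) = 66640$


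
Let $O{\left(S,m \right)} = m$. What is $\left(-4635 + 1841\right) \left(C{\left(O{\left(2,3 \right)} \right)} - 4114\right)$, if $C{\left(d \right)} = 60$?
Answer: $11326876$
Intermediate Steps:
$\left(-4635 + 1841\right) \left(C{\left(O{\left(2,3 \right)} \right)} - 4114\right) = \left(-4635 + 1841\right) \left(60 - 4114\right) = \left(-2794\right) \left(-4054\right) = 11326876$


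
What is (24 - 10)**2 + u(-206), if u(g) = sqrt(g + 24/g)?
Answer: 196 + I*sqrt(2186690)/103 ≈ 196.0 + 14.357*I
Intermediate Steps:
(24 - 10)**2 + u(-206) = (24 - 10)**2 + sqrt(-206 + 24/(-206)) = 14**2 + sqrt(-206 + 24*(-1/206)) = 196 + sqrt(-206 - 12/103) = 196 + sqrt(-21230/103) = 196 + I*sqrt(2186690)/103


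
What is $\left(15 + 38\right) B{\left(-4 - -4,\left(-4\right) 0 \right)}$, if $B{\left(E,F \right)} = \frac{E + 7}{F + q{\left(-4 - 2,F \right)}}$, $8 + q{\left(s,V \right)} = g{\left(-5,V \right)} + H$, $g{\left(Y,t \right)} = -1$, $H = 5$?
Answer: $- \frac{371}{4} \approx -92.75$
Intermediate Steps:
$q{\left(s,V \right)} = -4$ ($q{\left(s,V \right)} = -8 + \left(-1 + 5\right) = -8 + 4 = -4$)
$B{\left(E,F \right)} = \frac{7 + E}{-4 + F}$ ($B{\left(E,F \right)} = \frac{E + 7}{F - 4} = \frac{7 + E}{-4 + F}$)
$\left(15 + 38\right) B{\left(-4 - -4,\left(-4\right) 0 \right)} = \left(15 + 38\right) \frac{7 - 0}{-4 - 0} = 53 \frac{7 + \left(-4 + 4\right)}{-4 + 0} = 53 \frac{7 + 0}{-4} = 53 \left(\left(- \frac{1}{4}\right) 7\right) = 53 \left(- \frac{7}{4}\right) = - \frac{371}{4}$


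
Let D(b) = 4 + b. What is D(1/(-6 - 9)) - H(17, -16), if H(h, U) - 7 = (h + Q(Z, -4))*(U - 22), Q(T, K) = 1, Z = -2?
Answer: 10214/15 ≈ 680.93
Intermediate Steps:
H(h, U) = 7 + (1 + h)*(-22 + U) (H(h, U) = 7 + (h + 1)*(U - 22) = 7 + (1 + h)*(-22 + U))
D(1/(-6 - 9)) - H(17, -16) = (4 + 1/(-6 - 9)) - (-15 - 16 - 22*17 - 16*17) = (4 + 1/(-15)) - (-15 - 16 - 374 - 272) = (4 - 1/15) - 1*(-677) = 59/15 + 677 = 10214/15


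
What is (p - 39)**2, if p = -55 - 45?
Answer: 19321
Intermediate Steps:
p = -100
(p - 39)**2 = (-100 - 39)**2 = (-139)**2 = 19321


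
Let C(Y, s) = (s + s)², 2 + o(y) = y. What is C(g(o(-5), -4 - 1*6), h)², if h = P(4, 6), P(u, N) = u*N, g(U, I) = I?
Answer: 5308416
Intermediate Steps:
o(y) = -2 + y
P(u, N) = N*u
h = 24 (h = 6*4 = 24)
C(Y, s) = 4*s² (C(Y, s) = (2*s)² = 4*s²)
C(g(o(-5), -4 - 1*6), h)² = (4*24²)² = (4*576)² = 2304² = 5308416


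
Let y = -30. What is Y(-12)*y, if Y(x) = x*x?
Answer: -4320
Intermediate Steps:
Y(x) = x²
Y(-12)*y = (-12)²*(-30) = 144*(-30) = -4320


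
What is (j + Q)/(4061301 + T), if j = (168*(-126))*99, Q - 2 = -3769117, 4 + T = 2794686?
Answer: -5864747/6855983 ≈ -0.85542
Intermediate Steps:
T = 2794682 (T = -4 + 2794686 = 2794682)
Q = -3769115 (Q = 2 - 3769117 = -3769115)
j = -2095632 (j = -21168*99 = -2095632)
(j + Q)/(4061301 + T) = (-2095632 - 3769115)/(4061301 + 2794682) = -5864747/6855983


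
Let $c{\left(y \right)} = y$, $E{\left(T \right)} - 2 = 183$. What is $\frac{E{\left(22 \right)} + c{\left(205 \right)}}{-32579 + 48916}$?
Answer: $\frac{390}{16337} \approx 0.023872$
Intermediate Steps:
$E{\left(T \right)} = 185$ ($E{\left(T \right)} = 2 + 183 = 185$)
$\frac{E{\left(22 \right)} + c{\left(205 \right)}}{-32579 + 48916} = \frac{185 + 205}{-32579 + 48916} = \frac{390}{16337}$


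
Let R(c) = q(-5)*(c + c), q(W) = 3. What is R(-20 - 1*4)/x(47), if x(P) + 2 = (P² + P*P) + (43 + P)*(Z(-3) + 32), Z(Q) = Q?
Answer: -24/1171 ≈ -0.020495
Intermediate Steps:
R(c) = 6*c (R(c) = 3*(c + c) = 3*(2*c) = 6*c)
x(P) = 1245 + 2*P² + 29*P (x(P) = -2 + ((P² + P*P) + (43 + P)*(-3 + 32)) = -2 + ((P² + P²) + (43 + P)*29) = -2 + (2*P² + (1247 + 29*P)) = -2 + (1247 + 2*P² + 29*P) = 1245 + 2*P² + 29*P)
R(-20 - 1*4)/x(47) = (6*(-20 - 1*4))/(1245 + 2*47² + 29*47) = (6*(-20 - 4))/(1245 + 2*2209 + 1363) = (6*(-24))/(1245 + 4418 + 1363) = -144/7026 = -144*1/7026 = -24/1171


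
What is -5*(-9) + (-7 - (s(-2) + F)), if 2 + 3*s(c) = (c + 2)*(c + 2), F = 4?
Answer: 104/3 ≈ 34.667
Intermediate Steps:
s(c) = -⅔ + (2 + c)²/3 (s(c) = -⅔ + ((c + 2)*(c + 2))/3 = -⅔ + ((2 + c)*(2 + c))/3 = -⅔ + (2 + c)²/3)
-5*(-9) + (-7 - (s(-2) + F)) = -5*(-9) + (-7 - ((-⅔ + (2 - 2)²/3) + 4)) = 45 + (-7 - ((-⅔ + (⅓)*0²) + 4)) = 45 + (-7 - ((-⅔ + (⅓)*0) + 4)) = 45 + (-7 - ((-⅔ + 0) + 4)) = 45 + (-7 - (-⅔ + 4)) = 45 + (-7 - 1*10/3) = 45 + (-7 - 10/3) = 45 - 31/3 = 104/3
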